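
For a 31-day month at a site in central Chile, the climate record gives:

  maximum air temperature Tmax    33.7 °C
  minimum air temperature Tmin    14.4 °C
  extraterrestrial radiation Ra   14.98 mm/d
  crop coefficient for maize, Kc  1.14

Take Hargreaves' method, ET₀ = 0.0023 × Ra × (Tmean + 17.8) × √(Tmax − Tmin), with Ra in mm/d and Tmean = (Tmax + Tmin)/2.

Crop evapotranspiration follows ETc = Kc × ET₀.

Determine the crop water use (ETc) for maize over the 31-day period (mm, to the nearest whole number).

224 mm

Tmean = (33.7 + 14.4)/2 = 24.05 °C
ET₀ = 0.0023 × 14.98 × (24.05 + 17.8) × √19.3 = 0.0023 × 14.98 × 41.85 × 4.3932 = 6.3346 mm/d
ETc = Kc × ET₀ = 1.14 × 6.3346 = 7.2214 mm/d
Over 31 days: 7.2214 × 31 = 223.863 mm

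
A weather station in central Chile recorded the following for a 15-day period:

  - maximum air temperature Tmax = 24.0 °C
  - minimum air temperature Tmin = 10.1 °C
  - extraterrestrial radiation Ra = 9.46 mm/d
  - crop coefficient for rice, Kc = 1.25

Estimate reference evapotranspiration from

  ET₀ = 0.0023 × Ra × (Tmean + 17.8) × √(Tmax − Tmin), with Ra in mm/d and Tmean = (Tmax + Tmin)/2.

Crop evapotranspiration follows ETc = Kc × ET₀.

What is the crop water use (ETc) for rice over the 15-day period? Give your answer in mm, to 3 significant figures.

53.0 mm

Tmean = (24.0 + 10.1)/2 = 17.05 °C
ET₀ = 0.0023 × 9.46 × (17.05 + 17.8) × √13.9 = 0.0023 × 9.46 × 34.85 × 3.7283 = 2.8270 mm/d
ETc = Kc × ET₀ = 1.25 × 2.8270 = 3.5338 mm/d
Over 15 days: 3.5338 × 15 = 53.007 mm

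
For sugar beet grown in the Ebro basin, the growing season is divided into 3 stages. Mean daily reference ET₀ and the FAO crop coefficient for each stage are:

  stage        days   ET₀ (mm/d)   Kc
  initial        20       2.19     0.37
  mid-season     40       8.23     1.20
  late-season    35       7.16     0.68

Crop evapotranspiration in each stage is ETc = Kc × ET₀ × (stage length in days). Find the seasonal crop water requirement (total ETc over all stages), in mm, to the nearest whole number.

initial: 0.37 × 2.19 × 20 = 16.21 mm
mid-season: 1.20 × 8.23 × 40 = 395.04 mm
late-season: 0.68 × 7.16 × 35 = 170.41 mm
Seasonal total = 581.66 mm

582 mm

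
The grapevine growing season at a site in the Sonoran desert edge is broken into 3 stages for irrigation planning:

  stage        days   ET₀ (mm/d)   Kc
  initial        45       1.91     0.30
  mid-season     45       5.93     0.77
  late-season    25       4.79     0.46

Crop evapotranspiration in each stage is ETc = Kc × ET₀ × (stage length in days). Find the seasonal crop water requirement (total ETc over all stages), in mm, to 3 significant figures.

286 mm

initial: 0.30 × 1.91 × 45 = 25.79 mm
mid-season: 0.77 × 5.93 × 45 = 205.47 mm
late-season: 0.46 × 4.79 × 25 = 55.09 mm
Seasonal total = 286.35 mm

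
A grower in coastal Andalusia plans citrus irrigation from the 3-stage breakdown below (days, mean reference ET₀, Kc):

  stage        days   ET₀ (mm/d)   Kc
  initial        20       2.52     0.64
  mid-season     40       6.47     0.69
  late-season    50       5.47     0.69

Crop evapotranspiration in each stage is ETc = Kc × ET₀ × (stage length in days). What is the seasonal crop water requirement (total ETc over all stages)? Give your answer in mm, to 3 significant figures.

initial: 0.64 × 2.52 × 20 = 32.26 mm
mid-season: 0.69 × 6.47 × 40 = 178.57 mm
late-season: 0.69 × 5.47 × 50 = 188.72 mm
Seasonal total = 399.55 mm

400 mm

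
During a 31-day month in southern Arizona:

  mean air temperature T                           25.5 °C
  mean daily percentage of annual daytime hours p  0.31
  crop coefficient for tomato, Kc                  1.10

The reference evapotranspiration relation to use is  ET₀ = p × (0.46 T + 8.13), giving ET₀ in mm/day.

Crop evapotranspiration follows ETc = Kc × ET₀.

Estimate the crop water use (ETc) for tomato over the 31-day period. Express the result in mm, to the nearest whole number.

210 mm

ET₀ = 0.31 × (0.46 × 25.5 + 8.13) = 0.31 × 19.860 = 6.1566 mm/d
ETc = Kc × ET₀ = 1.10 × 6.1566 = 6.7723 mm/d
Over 31 days: 6.7723 × 31 = 209.941 mm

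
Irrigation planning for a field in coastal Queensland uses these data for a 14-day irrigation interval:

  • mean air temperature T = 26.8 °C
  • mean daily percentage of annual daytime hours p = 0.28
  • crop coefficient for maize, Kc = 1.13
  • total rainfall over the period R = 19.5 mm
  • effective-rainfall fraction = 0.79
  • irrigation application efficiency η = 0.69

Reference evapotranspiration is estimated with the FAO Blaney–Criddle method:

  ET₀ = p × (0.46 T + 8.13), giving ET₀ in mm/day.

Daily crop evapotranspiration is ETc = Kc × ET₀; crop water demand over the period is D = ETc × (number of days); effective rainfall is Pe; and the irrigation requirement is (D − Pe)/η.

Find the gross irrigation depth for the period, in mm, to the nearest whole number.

109 mm

ET₀ = 0.28 × (0.46 × 26.8 + 8.13) = 0.28 × 20.458 = 5.7282 mm/d
ETc = Kc × ET₀ = 1.13 × 5.7282 = 6.4729 mm/d
Crop demand D = ETc × 14 d = 6.4729 × 14 = 90.621 mm
Pe = 0.79 × 19.5 = 15.405 mm
D − Pe = 90.621 − 15.405 = 75.216 mm
Gross irrigation = 75.216 / 0.69 = 109.009 mm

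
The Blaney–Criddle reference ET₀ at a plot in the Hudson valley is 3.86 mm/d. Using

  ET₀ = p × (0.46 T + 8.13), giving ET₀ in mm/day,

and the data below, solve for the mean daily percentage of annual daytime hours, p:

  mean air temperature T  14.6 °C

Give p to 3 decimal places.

p = ET₀ / (0.46 T + 8.13) = 3.86 / (0.46 × 14.6 + 8.13) = 3.86 / 14.846 = 0.2600

0.260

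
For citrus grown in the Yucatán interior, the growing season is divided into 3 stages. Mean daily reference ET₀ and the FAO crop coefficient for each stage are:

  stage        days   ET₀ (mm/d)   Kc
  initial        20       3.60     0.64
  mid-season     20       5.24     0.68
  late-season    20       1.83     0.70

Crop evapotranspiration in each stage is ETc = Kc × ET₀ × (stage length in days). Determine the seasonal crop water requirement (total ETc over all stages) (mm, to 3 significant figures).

initial: 0.64 × 3.60 × 20 = 46.08 mm
mid-season: 0.68 × 5.24 × 20 = 71.26 mm
late-season: 0.70 × 1.83 × 20 = 25.62 mm
Seasonal total = 142.96 mm

143 mm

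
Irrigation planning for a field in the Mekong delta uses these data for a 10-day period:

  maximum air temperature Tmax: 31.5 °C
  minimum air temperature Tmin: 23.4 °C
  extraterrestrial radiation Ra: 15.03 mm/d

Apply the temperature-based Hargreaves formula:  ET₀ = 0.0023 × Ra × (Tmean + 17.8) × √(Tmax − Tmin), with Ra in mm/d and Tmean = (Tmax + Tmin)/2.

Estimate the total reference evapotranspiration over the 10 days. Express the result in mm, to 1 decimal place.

Tmean = (31.5 + 23.4)/2 = 27.45 °C
ET₀ = 0.0023 × 15.03 × (27.45 + 17.8) × √8.1 = 0.0023 × 15.03 × 45.25 × 2.8460 = 4.4518 mm/d
Over 10 days: 4.4518 × 10 = 44.518 mm

44.5 mm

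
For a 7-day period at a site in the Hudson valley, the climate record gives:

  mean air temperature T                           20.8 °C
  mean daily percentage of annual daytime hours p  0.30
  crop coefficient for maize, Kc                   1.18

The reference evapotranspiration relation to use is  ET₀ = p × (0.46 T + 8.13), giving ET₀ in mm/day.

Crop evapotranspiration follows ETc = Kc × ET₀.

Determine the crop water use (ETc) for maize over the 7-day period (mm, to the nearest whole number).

44 mm

ET₀ = 0.30 × (0.46 × 20.8 + 8.13) = 0.30 × 17.698 = 5.3094 mm/d
ETc = Kc × ET₀ = 1.18 × 5.3094 = 6.2651 mm/d
Over 7 days: 6.2651 × 7 = 43.856 mm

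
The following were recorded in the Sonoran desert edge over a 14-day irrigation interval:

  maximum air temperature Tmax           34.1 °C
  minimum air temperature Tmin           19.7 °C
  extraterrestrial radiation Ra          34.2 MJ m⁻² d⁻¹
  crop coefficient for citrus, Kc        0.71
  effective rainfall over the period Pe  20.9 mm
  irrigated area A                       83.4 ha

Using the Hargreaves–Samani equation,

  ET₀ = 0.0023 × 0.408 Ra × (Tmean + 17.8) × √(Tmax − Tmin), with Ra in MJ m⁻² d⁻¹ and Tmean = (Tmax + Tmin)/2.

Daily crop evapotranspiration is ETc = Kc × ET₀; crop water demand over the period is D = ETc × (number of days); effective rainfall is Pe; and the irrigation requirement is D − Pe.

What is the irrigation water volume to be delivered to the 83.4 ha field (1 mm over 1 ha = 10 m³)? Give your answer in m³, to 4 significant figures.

27700 m³

Tmean = (34.1 + 19.7)/2 = 26.90 °C
0.408 Ra = 0.408 × 34.2 = 13.9536 mm/d equivalent
ET₀ = 0.0023 × 13.9536 × (26.90 + 17.8) × √14.4 = 0.0023 × 13.9536 × 44.70 × 3.7947 = 5.4438 mm/d
ETc = Kc × ET₀ = 0.71 × 5.4438 = 3.8651 mm/d
Crop demand D = ETc × 14 d = 3.8651 × 14 = 54.111 mm
D − Pe = 54.111 − 20.9 = 33.211 mm
Volume = 33.211 mm × 83.4 ha × 10 = 27698.0 m³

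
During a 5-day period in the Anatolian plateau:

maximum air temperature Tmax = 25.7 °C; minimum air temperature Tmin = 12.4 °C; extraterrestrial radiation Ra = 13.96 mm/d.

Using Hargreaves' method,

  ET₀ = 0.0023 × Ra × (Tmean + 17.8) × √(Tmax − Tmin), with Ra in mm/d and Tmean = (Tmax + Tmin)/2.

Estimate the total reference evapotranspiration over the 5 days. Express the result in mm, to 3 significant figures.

21.6 mm

Tmean = (25.7 + 12.4)/2 = 19.05 °C
ET₀ = 0.0023 × 13.96 × (19.05 + 17.8) × √13.3 = 0.0023 × 13.96 × 36.85 × 3.6469 = 4.3149 mm/d
Over 5 days: 4.3149 × 5 = 21.575 mm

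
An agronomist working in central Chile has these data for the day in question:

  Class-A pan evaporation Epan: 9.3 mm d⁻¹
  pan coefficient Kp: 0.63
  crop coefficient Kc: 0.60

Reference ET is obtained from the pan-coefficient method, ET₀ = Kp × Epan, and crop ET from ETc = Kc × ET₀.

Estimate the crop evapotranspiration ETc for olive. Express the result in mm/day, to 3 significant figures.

ET₀ = 0.63 × 9.3 = 5.8590 mm/d
ETc = Kc × ET₀ = 0.60 × 5.8590 = 3.5154 mm/d

3.52 mm/day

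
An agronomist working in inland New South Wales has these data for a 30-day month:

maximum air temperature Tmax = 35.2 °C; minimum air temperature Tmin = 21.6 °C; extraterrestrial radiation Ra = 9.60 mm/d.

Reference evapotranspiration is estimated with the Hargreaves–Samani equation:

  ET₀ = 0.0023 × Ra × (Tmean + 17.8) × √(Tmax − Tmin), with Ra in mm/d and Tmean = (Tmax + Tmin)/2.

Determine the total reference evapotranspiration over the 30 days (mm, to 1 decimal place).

112.9 mm

Tmean = (35.2 + 21.6)/2 = 28.40 °C
ET₀ = 0.0023 × 9.60 × (28.40 + 17.8) × √13.6 = 0.0023 × 9.60 × 46.20 × 3.6878 = 3.7619 mm/d
Over 30 days: 3.7619 × 30 = 112.857 mm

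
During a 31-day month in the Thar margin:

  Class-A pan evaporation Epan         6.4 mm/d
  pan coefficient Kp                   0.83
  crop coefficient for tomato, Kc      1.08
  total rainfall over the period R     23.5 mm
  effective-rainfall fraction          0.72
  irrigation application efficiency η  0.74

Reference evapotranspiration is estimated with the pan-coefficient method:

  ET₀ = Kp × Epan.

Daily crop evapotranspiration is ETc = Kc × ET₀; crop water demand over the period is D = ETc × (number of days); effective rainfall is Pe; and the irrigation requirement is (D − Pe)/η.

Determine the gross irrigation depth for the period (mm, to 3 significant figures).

ET₀ = 0.83 × 6.4 = 5.3120 mm/d
ETc = Kc × ET₀ = 1.08 × 5.3120 = 5.7370 mm/d
Crop demand D = ETc × 31 d = 5.7370 × 31 = 177.847 mm
Pe = 0.72 × 23.5 = 16.920 mm
D − Pe = 177.847 − 16.920 = 160.927 mm
Gross irrigation = 160.927 / 0.74 = 217.469 mm

217 mm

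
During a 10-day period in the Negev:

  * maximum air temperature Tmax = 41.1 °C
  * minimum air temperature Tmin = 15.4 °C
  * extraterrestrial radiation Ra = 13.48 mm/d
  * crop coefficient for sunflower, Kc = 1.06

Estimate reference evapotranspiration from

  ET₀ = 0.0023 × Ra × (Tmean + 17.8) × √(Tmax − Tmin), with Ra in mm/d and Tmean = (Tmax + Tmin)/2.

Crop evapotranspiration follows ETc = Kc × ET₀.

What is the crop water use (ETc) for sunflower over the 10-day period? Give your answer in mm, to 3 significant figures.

Tmean = (41.1 + 15.4)/2 = 28.25 °C
ET₀ = 0.0023 × 13.48 × (28.25 + 17.8) × √25.7 = 0.0023 × 13.48 × 46.05 × 5.0695 = 7.2379 mm/d
ETc = Kc × ET₀ = 1.06 × 7.2379 = 7.6722 mm/d
Over 10 days: 7.6722 × 10 = 76.722 mm

76.7 mm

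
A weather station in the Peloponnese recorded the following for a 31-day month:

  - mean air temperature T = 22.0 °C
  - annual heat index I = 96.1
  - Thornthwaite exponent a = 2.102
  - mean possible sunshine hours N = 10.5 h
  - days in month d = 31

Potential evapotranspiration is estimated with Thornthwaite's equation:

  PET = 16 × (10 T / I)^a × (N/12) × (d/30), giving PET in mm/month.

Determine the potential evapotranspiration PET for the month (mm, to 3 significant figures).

10T/I = 10 × 22.0 / 96.1 = 2.2893
(10T/I)^a = 2.2893^2.102 = 5.7029
Uncorrected PET = 16 × 5.7029 = 91.246 mm
Correction = (N/12)(d/30) = (10.5/12)(31/30) = 0.9042
PET = 91.246 × 0.9042 = 82.505 mm/month

82.5 mm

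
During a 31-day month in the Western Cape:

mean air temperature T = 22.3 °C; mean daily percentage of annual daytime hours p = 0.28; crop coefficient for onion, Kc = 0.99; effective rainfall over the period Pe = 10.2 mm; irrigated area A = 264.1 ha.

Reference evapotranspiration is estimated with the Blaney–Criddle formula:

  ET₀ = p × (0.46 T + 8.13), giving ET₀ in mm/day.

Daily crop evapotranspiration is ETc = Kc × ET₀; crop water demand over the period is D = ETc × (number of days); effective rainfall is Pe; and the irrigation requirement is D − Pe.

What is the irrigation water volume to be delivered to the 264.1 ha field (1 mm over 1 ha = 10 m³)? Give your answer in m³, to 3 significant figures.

ET₀ = 0.28 × (0.46 × 22.3 + 8.13) = 0.28 × 18.388 = 5.1486 mm/d
ETc = Kc × ET₀ = 0.99 × 5.1486 = 5.0971 mm/d
Crop demand D = ETc × 31 d = 5.0971 × 31 = 158.010 mm
D − Pe = 158.010 − 10.2 = 147.810 mm
Volume = 147.810 mm × 264.1 ha × 10 = 390366.2 m³

390000 m³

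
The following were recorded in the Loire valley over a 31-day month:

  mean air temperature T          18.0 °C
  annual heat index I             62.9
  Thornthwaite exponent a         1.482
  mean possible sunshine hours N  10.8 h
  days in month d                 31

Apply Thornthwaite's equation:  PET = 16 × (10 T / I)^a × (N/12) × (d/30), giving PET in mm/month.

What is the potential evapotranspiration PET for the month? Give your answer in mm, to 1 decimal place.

70.7 mm

10T/I = 10 × 18.0 / 62.9 = 2.8617
(10T/I)^a = 2.8617^1.482 = 4.7503
Uncorrected PET = 16 × 4.7503 = 76.005 mm
Correction = (N/12)(d/30) = (10.8/12)(31/30) = 0.9300
PET = 76.005 × 0.9300 = 70.685 mm/month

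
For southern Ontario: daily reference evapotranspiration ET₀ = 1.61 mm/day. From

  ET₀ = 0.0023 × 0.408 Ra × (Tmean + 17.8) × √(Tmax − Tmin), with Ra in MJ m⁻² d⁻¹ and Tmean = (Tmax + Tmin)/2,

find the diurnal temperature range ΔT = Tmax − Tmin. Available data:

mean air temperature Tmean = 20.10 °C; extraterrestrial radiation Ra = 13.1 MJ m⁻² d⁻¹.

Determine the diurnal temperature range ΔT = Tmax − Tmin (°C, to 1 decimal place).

√ΔT = ET₀ / [0.0023 × 0.408 × Ra × (Tmean+17.8)] = 1.61 / (0.0023 × 5.3448 × 37.90) = 3.4556
ΔT = 3.4556² = 11.941 °C

11.9 °C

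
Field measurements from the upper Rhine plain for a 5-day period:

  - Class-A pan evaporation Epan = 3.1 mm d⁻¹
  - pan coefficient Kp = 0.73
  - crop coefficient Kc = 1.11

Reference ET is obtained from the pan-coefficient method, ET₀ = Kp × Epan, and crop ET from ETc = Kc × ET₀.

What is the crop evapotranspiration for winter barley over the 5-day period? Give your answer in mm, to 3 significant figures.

ET₀ = 0.73 × 3.1 = 2.2630 mm/d
ETc = Kc × ET₀ = 1.11 × 2.2630 = 2.5119 mm/d
Over 5 days: 2.5119 × 5 = 12.560 mm

12.6 mm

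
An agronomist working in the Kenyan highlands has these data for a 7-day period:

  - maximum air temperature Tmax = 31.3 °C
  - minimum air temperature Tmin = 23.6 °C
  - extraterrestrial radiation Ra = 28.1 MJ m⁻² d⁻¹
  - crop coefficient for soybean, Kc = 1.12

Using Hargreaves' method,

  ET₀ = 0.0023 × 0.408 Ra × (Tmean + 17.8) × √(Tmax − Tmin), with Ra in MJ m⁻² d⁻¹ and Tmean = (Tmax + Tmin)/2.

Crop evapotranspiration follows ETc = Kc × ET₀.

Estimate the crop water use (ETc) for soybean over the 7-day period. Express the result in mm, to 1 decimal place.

Tmean = (31.3 + 23.6)/2 = 27.45 °C
0.408 Ra = 0.408 × 28.1 = 11.4648 mm/d equivalent
ET₀ = 0.0023 × 11.4648 × (27.45 + 17.8) × √7.7 = 0.0023 × 11.4648 × 45.25 × 2.7749 = 3.3110 mm/d
ETc = Kc × ET₀ = 1.12 × 3.3110 = 3.7083 mm/d
Over 7 days: 3.7083 × 7 = 25.958 mm

26.0 mm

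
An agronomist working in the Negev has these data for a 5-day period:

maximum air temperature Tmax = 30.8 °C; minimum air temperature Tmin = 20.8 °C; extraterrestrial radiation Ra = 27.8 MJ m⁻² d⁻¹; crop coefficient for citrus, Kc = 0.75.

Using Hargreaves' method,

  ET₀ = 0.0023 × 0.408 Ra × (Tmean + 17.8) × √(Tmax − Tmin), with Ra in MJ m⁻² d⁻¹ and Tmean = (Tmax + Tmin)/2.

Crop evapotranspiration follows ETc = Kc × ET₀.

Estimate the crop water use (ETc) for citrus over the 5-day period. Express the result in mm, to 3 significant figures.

Tmean = (30.8 + 20.8)/2 = 25.80 °C
0.408 Ra = 0.408 × 27.8 = 11.3424 mm/d equivalent
ET₀ = 0.0023 × 11.3424 × (25.80 + 17.8) × √10.0 = 0.0023 × 11.3424 × 43.60 × 3.1623 = 3.5969 mm/d
ETc = Kc × ET₀ = 0.75 × 3.5969 = 2.6977 mm/d
Over 5 days: 2.6977 × 5 = 13.489 mm

13.5 mm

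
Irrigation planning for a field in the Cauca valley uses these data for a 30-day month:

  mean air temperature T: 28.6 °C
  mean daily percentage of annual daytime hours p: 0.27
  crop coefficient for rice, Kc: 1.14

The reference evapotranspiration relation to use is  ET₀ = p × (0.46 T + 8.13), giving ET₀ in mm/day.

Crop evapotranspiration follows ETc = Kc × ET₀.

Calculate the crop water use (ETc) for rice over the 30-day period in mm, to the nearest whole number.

ET₀ = 0.27 × (0.46 × 28.6 + 8.13) = 0.27 × 21.286 = 5.7472 mm/d
ETc = Kc × ET₀ = 1.14 × 5.7472 = 6.5518 mm/d
Over 30 days: 6.5518 × 30 = 196.554 mm

197 mm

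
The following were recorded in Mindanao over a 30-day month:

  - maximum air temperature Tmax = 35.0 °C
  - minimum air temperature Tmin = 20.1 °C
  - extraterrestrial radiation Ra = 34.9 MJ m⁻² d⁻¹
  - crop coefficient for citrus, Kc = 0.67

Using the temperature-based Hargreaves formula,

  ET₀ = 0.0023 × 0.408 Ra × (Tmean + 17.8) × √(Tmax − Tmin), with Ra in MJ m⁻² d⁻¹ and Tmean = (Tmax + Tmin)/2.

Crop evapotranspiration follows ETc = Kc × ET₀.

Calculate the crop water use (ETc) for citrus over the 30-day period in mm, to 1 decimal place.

115.2 mm

Tmean = (35.0 + 20.1)/2 = 27.55 °C
0.408 Ra = 0.408 × 34.9 = 14.2392 mm/d equivalent
ET₀ = 0.0023 × 14.2392 × (27.55 + 17.8) × √14.9 = 0.0023 × 14.2392 × 45.35 × 3.8601 = 5.7331 mm/d
ETc = Kc × ET₀ = 0.67 × 5.7331 = 3.8412 mm/d
Over 30 days: 3.8412 × 30 = 115.236 mm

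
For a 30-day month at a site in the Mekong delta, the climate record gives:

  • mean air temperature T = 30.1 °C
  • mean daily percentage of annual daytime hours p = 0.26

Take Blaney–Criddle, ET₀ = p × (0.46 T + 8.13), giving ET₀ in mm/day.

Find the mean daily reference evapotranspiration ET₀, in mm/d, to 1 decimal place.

ET₀ = 0.26 × (0.46 × 30.1 + 8.13) = 0.26 × 21.976 = 5.7138 mm/d

5.7 mm/d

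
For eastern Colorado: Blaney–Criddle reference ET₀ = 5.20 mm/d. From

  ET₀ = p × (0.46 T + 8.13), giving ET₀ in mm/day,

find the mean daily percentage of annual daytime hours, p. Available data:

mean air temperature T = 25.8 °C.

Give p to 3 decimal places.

0.260

p = ET₀ / (0.46 T + 8.13) = 5.20 / (0.46 × 25.8 + 8.13) = 5.20 / 19.998 = 0.2600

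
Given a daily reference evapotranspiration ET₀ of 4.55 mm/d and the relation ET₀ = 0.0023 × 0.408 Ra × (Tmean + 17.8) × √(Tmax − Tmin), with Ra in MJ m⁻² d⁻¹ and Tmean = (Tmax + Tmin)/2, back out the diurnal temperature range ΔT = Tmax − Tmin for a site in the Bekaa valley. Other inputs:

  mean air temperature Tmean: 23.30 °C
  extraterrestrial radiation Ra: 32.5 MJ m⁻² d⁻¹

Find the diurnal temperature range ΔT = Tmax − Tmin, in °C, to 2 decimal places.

13.18 °C

√ΔT = ET₀ / [0.0023 × 0.408 × Ra × (Tmean+17.8)] = 4.55 / (0.0023 × 13.2600 × 41.10) = 3.6299
ΔT = 3.6299² = 13.176 °C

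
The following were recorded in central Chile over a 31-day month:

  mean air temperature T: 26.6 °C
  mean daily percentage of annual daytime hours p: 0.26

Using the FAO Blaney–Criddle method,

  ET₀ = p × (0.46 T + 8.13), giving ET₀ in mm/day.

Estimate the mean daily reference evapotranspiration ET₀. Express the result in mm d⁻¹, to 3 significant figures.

5.30 mm d⁻¹

ET₀ = 0.26 × (0.46 × 26.6 + 8.13) = 0.26 × 20.366 = 5.2952 mm/d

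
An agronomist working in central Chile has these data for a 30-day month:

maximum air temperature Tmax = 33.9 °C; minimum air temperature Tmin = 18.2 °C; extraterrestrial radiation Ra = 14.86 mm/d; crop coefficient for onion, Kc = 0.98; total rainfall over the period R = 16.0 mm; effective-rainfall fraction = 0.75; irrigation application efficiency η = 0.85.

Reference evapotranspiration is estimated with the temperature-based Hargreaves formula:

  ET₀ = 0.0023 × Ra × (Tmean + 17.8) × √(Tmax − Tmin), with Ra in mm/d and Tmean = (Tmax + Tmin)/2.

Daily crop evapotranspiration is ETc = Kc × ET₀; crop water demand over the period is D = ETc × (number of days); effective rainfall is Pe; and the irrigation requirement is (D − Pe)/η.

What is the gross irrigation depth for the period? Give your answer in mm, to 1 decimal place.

Tmean = (33.9 + 18.2)/2 = 26.05 °C
ET₀ = 0.0023 × 14.86 × (26.05 + 17.8) × √15.7 = 0.0023 × 14.86 × 43.85 × 3.9623 = 5.9383 mm/d
ETc = Kc × ET₀ = 0.98 × 5.9383 = 5.8195 mm/d
Crop demand D = ETc × 30 d = 5.8195 × 30 = 174.585 mm
Pe = 0.75 × 16.0 = 12.000 mm
D − Pe = 174.585 − 12.000 = 162.585 mm
Gross irrigation = 162.585 / 0.85 = 191.276 mm

191.3 mm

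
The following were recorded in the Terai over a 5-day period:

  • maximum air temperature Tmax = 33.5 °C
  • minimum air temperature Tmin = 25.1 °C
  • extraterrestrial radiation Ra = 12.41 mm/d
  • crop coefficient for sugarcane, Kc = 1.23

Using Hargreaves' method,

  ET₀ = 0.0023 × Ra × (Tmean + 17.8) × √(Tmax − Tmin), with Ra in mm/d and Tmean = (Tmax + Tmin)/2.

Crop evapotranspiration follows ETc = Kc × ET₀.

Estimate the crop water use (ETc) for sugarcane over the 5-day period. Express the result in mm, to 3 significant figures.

Tmean = (33.5 + 25.1)/2 = 29.30 °C
ET₀ = 0.0023 × 12.41 × (29.30 + 17.8) × √8.4 = 0.0023 × 12.41 × 47.10 × 2.8983 = 3.8964 mm/d
ETc = Kc × ET₀ = 1.23 × 3.8964 = 4.7926 mm/d
Over 5 days: 4.7926 × 5 = 23.963 mm

24.0 mm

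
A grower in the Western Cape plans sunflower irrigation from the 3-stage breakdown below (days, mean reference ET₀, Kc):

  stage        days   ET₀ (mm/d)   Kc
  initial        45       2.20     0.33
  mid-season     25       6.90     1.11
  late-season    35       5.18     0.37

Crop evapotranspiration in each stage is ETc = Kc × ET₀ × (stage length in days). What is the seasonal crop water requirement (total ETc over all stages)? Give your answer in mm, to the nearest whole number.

291 mm

initial: 0.33 × 2.20 × 45 = 32.67 mm
mid-season: 1.11 × 6.90 × 25 = 191.48 mm
late-season: 0.37 × 5.18 × 35 = 67.08 mm
Seasonal total = 291.23 mm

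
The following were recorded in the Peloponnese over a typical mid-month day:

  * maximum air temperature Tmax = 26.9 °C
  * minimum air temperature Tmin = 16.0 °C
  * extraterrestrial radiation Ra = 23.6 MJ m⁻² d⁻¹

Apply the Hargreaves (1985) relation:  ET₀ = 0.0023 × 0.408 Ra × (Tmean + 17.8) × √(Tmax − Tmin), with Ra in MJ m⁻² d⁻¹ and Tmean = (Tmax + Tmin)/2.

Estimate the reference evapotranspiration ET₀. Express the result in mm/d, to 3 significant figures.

Tmean = (26.9 + 16.0)/2 = 21.45 °C
0.408 Ra = 0.408 × 23.6 = 9.6288 mm/d equivalent
ET₀ = 0.0023 × 9.6288 × (21.45 + 17.8) × √10.9 = 0.0023 × 9.6288 × 39.25 × 3.3015 = 2.8698 mm/d

2.87 mm/d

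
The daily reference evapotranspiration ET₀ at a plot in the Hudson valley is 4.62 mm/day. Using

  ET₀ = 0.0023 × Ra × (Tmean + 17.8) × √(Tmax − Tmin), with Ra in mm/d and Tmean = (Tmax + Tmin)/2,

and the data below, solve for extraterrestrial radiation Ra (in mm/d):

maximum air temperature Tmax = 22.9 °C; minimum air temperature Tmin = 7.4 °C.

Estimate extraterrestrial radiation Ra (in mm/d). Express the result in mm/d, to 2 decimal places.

Tmean = 15.15 °C; √ΔT = 3.9370
Ra = ET₀ / [0.0023 × (Tmean+17.8) × √ΔT] = 4.62 / (0.0023 × 32.95 × 3.9370) = 15.484 mm/d

15.48 mm/d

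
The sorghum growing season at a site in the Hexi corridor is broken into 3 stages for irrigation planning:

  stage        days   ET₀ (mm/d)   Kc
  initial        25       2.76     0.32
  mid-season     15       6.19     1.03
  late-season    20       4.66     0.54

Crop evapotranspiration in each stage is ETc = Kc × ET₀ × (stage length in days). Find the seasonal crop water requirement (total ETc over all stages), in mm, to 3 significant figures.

initial: 0.32 × 2.76 × 25 = 22.08 mm
mid-season: 1.03 × 6.19 × 15 = 95.64 mm
late-season: 0.54 × 4.66 × 20 = 50.33 mm
Seasonal total = 168.05 mm

168 mm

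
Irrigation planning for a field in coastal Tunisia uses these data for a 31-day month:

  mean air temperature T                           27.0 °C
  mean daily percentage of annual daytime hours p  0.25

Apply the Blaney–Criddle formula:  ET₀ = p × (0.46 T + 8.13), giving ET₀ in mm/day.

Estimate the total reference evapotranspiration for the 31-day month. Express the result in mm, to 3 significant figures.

ET₀ = 0.25 × (0.46 × 27.0 + 8.13) = 0.25 × 20.550 = 5.1375 mm/d
Monthly total = 5.1375 × 31 = 159.263 mm

159 mm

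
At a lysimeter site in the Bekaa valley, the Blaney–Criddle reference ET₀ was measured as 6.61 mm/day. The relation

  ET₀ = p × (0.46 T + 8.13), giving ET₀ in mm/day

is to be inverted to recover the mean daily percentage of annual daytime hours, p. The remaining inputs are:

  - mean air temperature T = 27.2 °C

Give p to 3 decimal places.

0.320

p = ET₀ / (0.46 T + 8.13) = 6.61 / (0.46 × 27.2 + 8.13) = 6.61 / 20.642 = 0.3202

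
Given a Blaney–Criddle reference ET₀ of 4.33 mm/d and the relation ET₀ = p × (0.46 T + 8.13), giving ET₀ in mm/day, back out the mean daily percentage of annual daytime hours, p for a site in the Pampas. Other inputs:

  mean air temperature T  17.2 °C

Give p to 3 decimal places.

0.270

p = ET₀ / (0.46 T + 8.13) = 4.33 / (0.46 × 17.2 + 8.13) = 4.33 / 16.042 = 0.2699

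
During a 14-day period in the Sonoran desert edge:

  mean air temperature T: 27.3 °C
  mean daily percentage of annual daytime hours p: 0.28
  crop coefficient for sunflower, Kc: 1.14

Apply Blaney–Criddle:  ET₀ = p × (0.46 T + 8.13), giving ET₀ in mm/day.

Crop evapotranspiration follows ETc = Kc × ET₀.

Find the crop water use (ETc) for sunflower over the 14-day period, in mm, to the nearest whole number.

ET₀ = 0.28 × (0.46 × 27.3 + 8.13) = 0.28 × 20.688 = 5.7926 mm/d
ETc = Kc × ET₀ = 1.14 × 5.7926 = 6.6036 mm/d
Over 14 days: 6.6036 × 14 = 92.450 mm

92 mm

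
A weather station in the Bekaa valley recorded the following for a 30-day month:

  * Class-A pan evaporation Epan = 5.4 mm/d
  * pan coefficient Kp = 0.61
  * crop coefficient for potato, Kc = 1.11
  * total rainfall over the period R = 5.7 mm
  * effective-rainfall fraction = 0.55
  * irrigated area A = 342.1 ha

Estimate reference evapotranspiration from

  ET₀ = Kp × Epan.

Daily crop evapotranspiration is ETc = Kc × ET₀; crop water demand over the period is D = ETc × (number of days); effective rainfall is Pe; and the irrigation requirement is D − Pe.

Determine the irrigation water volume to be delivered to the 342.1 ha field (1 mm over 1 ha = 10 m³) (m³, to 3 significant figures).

ET₀ = 0.61 × 5.4 = 3.2940 mm/d
ETc = Kc × ET₀ = 1.11 × 3.2940 = 3.6563 mm/d
Crop demand D = ETc × 30 d = 3.6563 × 30 = 109.689 mm
Pe = 0.55 × 5.7 = 3.135 mm
D − Pe = 109.689 − 3.135 = 106.554 mm
Volume = 106.554 mm × 342.1 ha × 10 = 364521.2 m³

365000 m³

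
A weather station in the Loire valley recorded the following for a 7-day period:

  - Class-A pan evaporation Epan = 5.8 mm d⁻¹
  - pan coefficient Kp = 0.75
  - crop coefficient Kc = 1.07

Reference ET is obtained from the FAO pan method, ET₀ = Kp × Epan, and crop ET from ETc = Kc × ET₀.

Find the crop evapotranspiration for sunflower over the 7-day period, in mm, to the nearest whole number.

ET₀ = 0.75 × 5.8 = 4.3500 mm/d
ETc = Kc × ET₀ = 1.07 × 4.3500 = 4.6545 mm/d
Over 7 days: 4.6545 × 7 = 32.582 mm

33 mm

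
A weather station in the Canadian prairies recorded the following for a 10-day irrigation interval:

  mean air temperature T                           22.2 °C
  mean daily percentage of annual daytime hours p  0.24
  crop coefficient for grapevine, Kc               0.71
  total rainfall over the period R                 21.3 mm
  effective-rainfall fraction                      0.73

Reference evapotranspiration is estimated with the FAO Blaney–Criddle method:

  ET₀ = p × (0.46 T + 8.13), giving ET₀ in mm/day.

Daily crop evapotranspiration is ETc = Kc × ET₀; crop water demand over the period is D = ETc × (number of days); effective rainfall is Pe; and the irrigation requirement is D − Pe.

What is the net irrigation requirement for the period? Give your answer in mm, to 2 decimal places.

15.71 mm

ET₀ = 0.24 × (0.46 × 22.2 + 8.13) = 0.24 × 18.342 = 4.4021 mm/d
ETc = Kc × ET₀ = 0.71 × 4.4021 = 3.1255 mm/d
Crop demand D = ETc × 10 d = 3.1255 × 10 = 31.255 mm
Pe = 0.73 × 21.3 = 15.549 mm
D − Pe = 31.255 − 15.549 = 15.706 mm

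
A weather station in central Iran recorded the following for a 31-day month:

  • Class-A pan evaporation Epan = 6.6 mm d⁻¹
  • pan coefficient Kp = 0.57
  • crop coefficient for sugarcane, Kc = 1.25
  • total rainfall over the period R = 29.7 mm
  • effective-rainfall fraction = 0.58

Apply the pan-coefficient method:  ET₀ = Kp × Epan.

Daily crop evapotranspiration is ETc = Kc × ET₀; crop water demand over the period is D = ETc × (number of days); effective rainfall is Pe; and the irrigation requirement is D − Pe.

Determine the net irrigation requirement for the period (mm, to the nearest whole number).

129 mm

ET₀ = 0.57 × 6.6 = 3.7620 mm/d
ETc = Kc × ET₀ = 1.25 × 3.7620 = 4.7025 mm/d
Crop demand D = ETc × 31 d = 4.7025 × 31 = 145.778 mm
Pe = 0.58 × 29.7 = 17.226 mm
D − Pe = 145.778 − 17.226 = 128.552 mm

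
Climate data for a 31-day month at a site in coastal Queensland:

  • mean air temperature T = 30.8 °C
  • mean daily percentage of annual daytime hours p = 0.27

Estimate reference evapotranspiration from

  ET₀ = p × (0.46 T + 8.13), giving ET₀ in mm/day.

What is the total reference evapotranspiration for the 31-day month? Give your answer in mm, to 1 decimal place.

186.6 mm

ET₀ = 0.27 × (0.46 × 30.8 + 8.13) = 0.27 × 22.298 = 6.0205 mm/d
Monthly total = 6.0205 × 31 = 186.636 mm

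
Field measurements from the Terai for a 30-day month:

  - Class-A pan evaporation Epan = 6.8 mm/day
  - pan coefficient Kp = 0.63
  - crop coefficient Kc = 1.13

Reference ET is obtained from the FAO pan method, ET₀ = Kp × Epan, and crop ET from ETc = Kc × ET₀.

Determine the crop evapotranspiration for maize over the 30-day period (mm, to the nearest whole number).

ET₀ = 0.63 × 6.8 = 4.2840 mm/d
ETc = Kc × ET₀ = 1.13 × 4.2840 = 4.8409 mm/d
Over 30 days: 4.8409 × 30 = 145.227 mm

145 mm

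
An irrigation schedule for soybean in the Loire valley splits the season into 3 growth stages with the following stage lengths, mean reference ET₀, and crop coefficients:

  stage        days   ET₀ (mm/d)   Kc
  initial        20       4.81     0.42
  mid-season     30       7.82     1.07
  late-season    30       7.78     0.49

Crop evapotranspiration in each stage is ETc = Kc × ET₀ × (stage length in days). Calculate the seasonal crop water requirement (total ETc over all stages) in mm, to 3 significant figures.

406 mm

initial: 0.42 × 4.81 × 20 = 40.40 mm
mid-season: 1.07 × 7.82 × 30 = 251.02 mm
late-season: 0.49 × 7.78 × 30 = 114.37 mm
Seasonal total = 405.79 mm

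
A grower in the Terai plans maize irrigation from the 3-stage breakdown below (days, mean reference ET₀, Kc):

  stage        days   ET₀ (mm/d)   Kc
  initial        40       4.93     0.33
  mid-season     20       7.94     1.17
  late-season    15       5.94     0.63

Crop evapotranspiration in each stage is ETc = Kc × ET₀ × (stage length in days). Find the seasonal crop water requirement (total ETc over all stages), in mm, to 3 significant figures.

307 mm

initial: 0.33 × 4.93 × 40 = 65.08 mm
mid-season: 1.17 × 7.94 × 20 = 185.80 mm
late-season: 0.63 × 5.94 × 15 = 56.13 mm
Seasonal total = 307.01 mm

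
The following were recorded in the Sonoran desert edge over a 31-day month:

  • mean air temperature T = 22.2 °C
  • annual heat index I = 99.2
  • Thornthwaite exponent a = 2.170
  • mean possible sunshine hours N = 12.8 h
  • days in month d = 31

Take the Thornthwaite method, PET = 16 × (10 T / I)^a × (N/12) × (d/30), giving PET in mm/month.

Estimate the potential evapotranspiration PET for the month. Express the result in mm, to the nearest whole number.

10T/I = 10 × 22.2 / 99.2 = 2.2379
(10T/I)^a = 2.2379^2.170 = 5.7432
Uncorrected PET = 16 × 5.7432 = 91.891 mm
Correction = (N/12)(d/30) = (12.8/12)(31/30) = 1.1022
PET = 91.891 × 1.1022 = 101.282 mm/month

101 mm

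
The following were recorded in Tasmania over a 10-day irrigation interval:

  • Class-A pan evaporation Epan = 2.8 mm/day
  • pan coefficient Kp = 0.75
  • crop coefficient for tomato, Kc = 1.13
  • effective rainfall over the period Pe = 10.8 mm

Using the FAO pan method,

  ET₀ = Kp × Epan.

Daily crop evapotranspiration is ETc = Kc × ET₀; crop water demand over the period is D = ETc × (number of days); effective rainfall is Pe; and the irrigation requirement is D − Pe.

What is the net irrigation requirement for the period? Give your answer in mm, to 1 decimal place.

ET₀ = 0.75 × 2.8 = 2.1000 mm/d
ETc = Kc × ET₀ = 1.13 × 2.1000 = 2.3730 mm/d
Crop demand D = ETc × 10 d = 2.3730 × 10 = 23.730 mm
D − Pe = 23.730 − 10.8 = 12.930 mm

12.9 mm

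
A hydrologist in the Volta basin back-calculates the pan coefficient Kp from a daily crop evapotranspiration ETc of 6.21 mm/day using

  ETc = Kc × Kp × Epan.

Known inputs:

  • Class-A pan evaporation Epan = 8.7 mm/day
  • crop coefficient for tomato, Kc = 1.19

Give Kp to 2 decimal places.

0.60

ETc = Kc × Kp × Epan  ⇒  Kp = ETc / (Kc × Epan)
Kp = 6.21 / (1.19 × 8.7) = 6.21 / 10.353 = 0.5998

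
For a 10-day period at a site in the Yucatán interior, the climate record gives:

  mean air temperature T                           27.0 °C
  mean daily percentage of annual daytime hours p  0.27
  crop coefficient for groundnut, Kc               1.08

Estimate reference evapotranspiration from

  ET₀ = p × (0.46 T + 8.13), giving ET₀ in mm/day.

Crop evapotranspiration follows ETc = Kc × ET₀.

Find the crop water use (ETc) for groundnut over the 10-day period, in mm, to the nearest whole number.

ET₀ = 0.27 × (0.46 × 27.0 + 8.13) = 0.27 × 20.550 = 5.5485 mm/d
ETc = Kc × ET₀ = 1.08 × 5.5485 = 5.9924 mm/d
Over 10 days: 5.9924 × 10 = 59.924 mm

60 mm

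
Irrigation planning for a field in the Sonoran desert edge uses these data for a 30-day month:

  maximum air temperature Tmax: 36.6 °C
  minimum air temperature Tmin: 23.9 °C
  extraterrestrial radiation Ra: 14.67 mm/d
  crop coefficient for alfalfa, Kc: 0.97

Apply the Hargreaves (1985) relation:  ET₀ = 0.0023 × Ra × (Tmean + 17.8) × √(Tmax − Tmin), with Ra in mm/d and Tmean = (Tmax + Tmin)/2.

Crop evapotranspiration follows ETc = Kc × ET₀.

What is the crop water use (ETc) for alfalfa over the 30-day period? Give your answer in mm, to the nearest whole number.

168 mm

Tmean = (36.6 + 23.9)/2 = 30.25 °C
ET₀ = 0.0023 × 14.67 × (30.25 + 17.8) × √12.7 = 0.0023 × 14.67 × 48.05 × 3.5637 = 5.7777 mm/d
ETc = Kc × ET₀ = 0.97 × 5.7777 = 5.6044 mm/d
Over 30 days: 5.6044 × 30 = 168.132 mm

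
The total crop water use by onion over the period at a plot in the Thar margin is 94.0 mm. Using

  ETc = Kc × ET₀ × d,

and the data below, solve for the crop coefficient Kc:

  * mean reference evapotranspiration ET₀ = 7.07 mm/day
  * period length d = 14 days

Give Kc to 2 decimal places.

0.95

ETc = Kc × ET₀ × d  ⇒  Kc = ETc / (ET₀ × d)
Kc = 94.0 / (7.07 × 14) = 94.0 / 98.98 = 0.9497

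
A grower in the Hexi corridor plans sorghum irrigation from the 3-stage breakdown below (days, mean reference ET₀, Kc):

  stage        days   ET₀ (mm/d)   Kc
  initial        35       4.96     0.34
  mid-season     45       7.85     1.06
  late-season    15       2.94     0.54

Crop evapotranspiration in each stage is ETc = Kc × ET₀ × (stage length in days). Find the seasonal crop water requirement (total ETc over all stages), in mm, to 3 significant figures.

457 mm

initial: 0.34 × 4.96 × 35 = 59.02 mm
mid-season: 1.06 × 7.85 × 45 = 374.45 mm
late-season: 0.54 × 2.94 × 15 = 23.81 mm
Seasonal total = 457.28 mm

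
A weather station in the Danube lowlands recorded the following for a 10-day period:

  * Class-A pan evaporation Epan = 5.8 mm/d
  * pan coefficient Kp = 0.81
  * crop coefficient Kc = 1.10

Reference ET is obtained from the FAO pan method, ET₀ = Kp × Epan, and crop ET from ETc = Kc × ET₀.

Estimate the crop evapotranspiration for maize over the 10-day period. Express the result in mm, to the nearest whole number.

52 mm

ET₀ = 0.81 × 5.8 = 4.6980 mm/d
ETc = Kc × ET₀ = 1.10 × 4.6980 = 5.1678 mm/d
Over 10 days: 5.1678 × 10 = 51.678 mm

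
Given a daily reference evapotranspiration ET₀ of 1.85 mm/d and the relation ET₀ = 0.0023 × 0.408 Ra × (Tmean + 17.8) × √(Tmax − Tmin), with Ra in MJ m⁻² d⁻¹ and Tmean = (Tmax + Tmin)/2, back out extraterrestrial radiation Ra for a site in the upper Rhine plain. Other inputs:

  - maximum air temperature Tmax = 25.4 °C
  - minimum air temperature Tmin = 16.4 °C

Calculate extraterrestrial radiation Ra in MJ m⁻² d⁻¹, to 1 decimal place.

17.0 MJ m⁻² d⁻¹

Tmean = (25.4+16.4)/2 = 20.90 °C; ΔT = 9.0
Ra = ET₀ / [0.0023 × 0.408 × (Tmean+17.8) × √ΔT]
   = 1.85 / (0.0023 × 0.408 × 38.70 × 3.0000) = 16.981 MJ m⁻² d⁻¹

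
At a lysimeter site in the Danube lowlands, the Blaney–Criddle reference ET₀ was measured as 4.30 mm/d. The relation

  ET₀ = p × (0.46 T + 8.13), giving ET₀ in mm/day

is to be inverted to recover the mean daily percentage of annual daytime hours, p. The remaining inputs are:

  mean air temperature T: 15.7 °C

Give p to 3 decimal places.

p = ET₀ / (0.46 T + 8.13) = 4.30 / (0.46 × 15.7 + 8.13) = 4.30 / 15.352 = 0.2801

0.280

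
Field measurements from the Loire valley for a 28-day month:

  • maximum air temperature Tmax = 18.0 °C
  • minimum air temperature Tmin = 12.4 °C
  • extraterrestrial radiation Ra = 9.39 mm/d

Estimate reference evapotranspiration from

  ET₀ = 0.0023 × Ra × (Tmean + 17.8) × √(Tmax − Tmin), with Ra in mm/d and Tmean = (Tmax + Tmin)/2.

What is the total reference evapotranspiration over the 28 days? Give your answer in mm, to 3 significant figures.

Tmean = (18.0 + 12.4)/2 = 15.20 °C
ET₀ = 0.0023 × 9.39 × (15.20 + 17.8) × √5.6 = 0.0023 × 9.39 × 33.00 × 2.3664 = 1.6865 mm/d
Over 28 days: 1.6865 × 28 = 47.222 mm

47.2 mm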